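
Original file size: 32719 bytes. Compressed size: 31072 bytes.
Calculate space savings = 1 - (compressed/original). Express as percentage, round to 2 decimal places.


ratio = compressed/original = 31072/32719 = 0.949662
savings = 1 - ratio = 1 - 0.949662 = 0.050338
as a percentage: 0.050338 * 100 = 5.03%

Space savings = 1 - 31072/32719 = 5.03%


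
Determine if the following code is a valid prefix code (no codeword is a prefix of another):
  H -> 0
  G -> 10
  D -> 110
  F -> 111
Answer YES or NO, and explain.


Checking each pair (does one codeword prefix another?):
  H='0' vs G='10': no prefix
  H='0' vs D='110': no prefix
  H='0' vs F='111': no prefix
  G='10' vs H='0': no prefix
  G='10' vs D='110': no prefix
  G='10' vs F='111': no prefix
  D='110' vs H='0': no prefix
  D='110' vs G='10': no prefix
  D='110' vs F='111': no prefix
  F='111' vs H='0': no prefix
  F='111' vs G='10': no prefix
  F='111' vs D='110': no prefix
No violation found over all pairs.

YES -- this is a valid prefix code. No codeword is a prefix of any other codeword.


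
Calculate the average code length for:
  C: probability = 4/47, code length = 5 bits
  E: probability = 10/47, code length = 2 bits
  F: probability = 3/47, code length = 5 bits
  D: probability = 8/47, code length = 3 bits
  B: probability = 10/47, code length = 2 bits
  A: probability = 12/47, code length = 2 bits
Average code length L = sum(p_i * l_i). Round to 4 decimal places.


Weighted contributions p_i * l_i:
  C: (4/47) * 5 = 20/47
  E: (10/47) * 2 = 20/47
  F: (3/47) * 5 = 15/47
  D: (8/47) * 3 = 24/47
  B: (10/47) * 2 = 20/47
  A: (12/47) * 2 = 24/47
Sum = (20 + 20 + 15 + 24 + 20 + 24)/47 = 123/47

L = 123/47 = 2.6170 bits/symbol


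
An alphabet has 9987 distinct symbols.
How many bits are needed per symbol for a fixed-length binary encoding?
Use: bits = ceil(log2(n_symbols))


log2(9987) = 13.2858
Bracket: 2^13 = 8192 < 9987 <= 2^14 = 16384
So ceil(log2(9987)) = 14

bits = ceil(log2(9987)) = ceil(13.2858) = 14 bits


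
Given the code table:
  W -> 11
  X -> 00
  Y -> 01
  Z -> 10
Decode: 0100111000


Decoding:
01 -> Y
00 -> X
11 -> W
10 -> Z
00 -> X


Result: YXWZX


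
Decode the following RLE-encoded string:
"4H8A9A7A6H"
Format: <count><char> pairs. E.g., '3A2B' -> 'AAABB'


Expanding each <count><char> pair:
  4H -> 'HHHH'
  8A -> 'AAAAAAAA'
  9A -> 'AAAAAAAAA'
  7A -> 'AAAAAAA'
  6H -> 'HHHHHH'

Decoded = HHHHAAAAAAAAAAAAAAAAAAAAAAAAHHHHHH


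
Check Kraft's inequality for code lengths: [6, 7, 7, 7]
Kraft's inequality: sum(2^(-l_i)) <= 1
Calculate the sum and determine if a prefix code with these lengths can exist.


Sum = 2^(-6) + 2^(-7) + 2^(-7) + 2^(-7)
    = 0.015625 + 0.0078125 + 0.0078125 + 0.0078125
    = 5/128 = 0.0390625
Since 0.0390625 <= 1, Kraft's inequality IS satisfied.
A prefix code with these lengths CAN exist.

Kraft sum = 0.0390625. Satisfied.


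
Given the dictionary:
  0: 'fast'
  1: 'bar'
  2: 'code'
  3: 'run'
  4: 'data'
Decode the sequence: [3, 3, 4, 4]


Look up each index in the dictionary:
  3 -> 'run'
  3 -> 'run'
  4 -> 'data'
  4 -> 'data'

Decoded: "run run data data"


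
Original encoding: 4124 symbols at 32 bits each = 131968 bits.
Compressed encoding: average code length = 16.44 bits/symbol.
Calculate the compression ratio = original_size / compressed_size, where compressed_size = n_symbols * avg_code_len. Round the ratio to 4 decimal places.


original_size = n_symbols * orig_bits = 4124 * 32 = 131968 bits
compressed_size = n_symbols * avg_code_len = 4124 * 16.44 = 67798.56 bits
ratio = original_size / compressed_size = 131968 / 67798.56 = 1.9465

Compression ratio = 1.9465


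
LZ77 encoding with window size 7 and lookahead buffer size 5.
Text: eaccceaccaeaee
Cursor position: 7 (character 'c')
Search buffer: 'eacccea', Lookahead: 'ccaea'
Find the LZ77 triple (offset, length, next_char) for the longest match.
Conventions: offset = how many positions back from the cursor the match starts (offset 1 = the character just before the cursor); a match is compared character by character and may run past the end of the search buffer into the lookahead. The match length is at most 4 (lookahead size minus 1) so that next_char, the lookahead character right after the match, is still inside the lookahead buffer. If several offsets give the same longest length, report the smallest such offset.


Try each offset into the search buffer:
  offset=1 (pos 6, char 'a'): match length 0
  offset=2 (pos 5, char 'e'): match length 0
  offset=3 (pos 4, char 'c'): match length 1
  offset=4 (pos 3, char 'c'): match length 2
  offset=5 (pos 2, char 'c'): match length 2
  offset=6 (pos 1, char 'a'): match length 0
  offset=7 (pos 0, char 'e'): match length 0
Longest match has length 2, found at offsets 4, 5; take the smallest, offset 4.
next_char = character at position 7 + 2 = 9 -> 'a'

Best match: offset=4, length=2 (matching 'cc' starting at position 3)
LZ77 triple: (4, 2, 'a')


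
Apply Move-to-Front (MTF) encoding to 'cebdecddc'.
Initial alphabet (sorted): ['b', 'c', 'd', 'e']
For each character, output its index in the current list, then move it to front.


MTF encoding:
'c': index 1 in ['b', 'c', 'd', 'e'] -> ['c', 'b', 'd', 'e']
'e': index 3 in ['c', 'b', 'd', 'e'] -> ['e', 'c', 'b', 'd']
'b': index 2 in ['e', 'c', 'b', 'd'] -> ['b', 'e', 'c', 'd']
'd': index 3 in ['b', 'e', 'c', 'd'] -> ['d', 'b', 'e', 'c']
'e': index 2 in ['d', 'b', 'e', 'c'] -> ['e', 'd', 'b', 'c']
'c': index 3 in ['e', 'd', 'b', 'c'] -> ['c', 'e', 'd', 'b']
'd': index 2 in ['c', 'e', 'd', 'b'] -> ['d', 'c', 'e', 'b']
'd': index 0 in ['d', 'c', 'e', 'b'] -> ['d', 'c', 'e', 'b']
'c': index 1 in ['d', 'c', 'e', 'b'] -> ['c', 'd', 'e', 'b']


Output: [1, 3, 2, 3, 2, 3, 2, 0, 1]


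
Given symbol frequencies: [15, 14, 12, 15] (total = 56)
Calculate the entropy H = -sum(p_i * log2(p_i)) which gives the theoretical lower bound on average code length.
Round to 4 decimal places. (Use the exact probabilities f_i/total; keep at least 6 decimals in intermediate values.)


Per-symbol terms -p_i * log2(p_i) with p_i = f_i/56:
  p = 15/56 = 0.267857: log2(p) = -1.900464, -p*log2(p) = 0.509053
  p = 14/56 = 0.250000: log2(p) = -2.000000, -p*log2(p) = 0.500000
  p = 12/56 = 0.214286: log2(p) = -2.222392, -p*log2(p) = 0.476227
  p = 15/56 = 0.267857: log2(p) = -1.900464, -p*log2(p) = 0.509053
H = 0.509053 + 0.500000 + 0.476227 + 0.509053 = 1.994333

H = 1.9943 bits/symbol


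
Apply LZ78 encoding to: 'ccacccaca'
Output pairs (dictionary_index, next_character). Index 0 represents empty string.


LZ78 encoding steps:
Dictionary: {0: ''}
Step 1: w='' (idx 0), next='c' -> output (0, 'c'), add 'c' as idx 1
Step 2: w='c' (idx 1), next='a' -> output (1, 'a'), add 'ca' as idx 2
Step 3: w='c' (idx 1), next='c' -> output (1, 'c'), add 'cc' as idx 3
Step 4: w='ca' (idx 2), next='c' -> output (2, 'c'), add 'cac' as idx 4
Step 5: w='' (idx 0), next='a' -> output (0, 'a'), add 'a' as idx 5


Encoded: [(0, 'c'), (1, 'a'), (1, 'c'), (2, 'c'), (0, 'a')]


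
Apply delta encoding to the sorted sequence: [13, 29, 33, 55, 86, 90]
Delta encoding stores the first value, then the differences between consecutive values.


First value: 13
Deltas:
  29 - 13 = 16
  33 - 29 = 4
  55 - 33 = 22
  86 - 55 = 31
  90 - 86 = 4


Delta encoded: [13, 16, 4, 22, 31, 4]


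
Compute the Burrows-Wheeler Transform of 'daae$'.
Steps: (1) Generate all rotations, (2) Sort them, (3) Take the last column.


Rotations (sorted):
  0: $daae -> last char: e
  1: aae$d -> last char: d
  2: ae$da -> last char: a
  3: daae$ -> last char: $
  4: e$daa -> last char: a


BWT = eda$a


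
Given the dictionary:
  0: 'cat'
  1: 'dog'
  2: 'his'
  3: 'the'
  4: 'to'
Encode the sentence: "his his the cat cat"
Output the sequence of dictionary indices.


Look up each word in the dictionary:
  'his' -> 2
  'his' -> 2
  'the' -> 3
  'cat' -> 0
  'cat' -> 0

Encoded: [2, 2, 3, 0, 0]


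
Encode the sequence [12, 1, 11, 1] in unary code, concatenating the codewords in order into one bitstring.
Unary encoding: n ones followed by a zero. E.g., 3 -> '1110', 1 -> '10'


Encode each number as n ones followed by a terminating 0:
  12 -> 1111111111110 (13 bits)
  1 -> 10 (2 bits)
  11 -> 111111111110 (12 bits)
  1 -> 10 (2 bits)
Total length = 13 + 2 + 12 + 2 = 29 bits.

Unary([12, 1, 11, 1]) = 11111111111101011111111111010 (29 bits)


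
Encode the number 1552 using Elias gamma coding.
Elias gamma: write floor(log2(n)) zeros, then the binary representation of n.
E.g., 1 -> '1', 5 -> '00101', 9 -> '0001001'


num_bits = floor(log2(1552)) + 1 = 11
leading_zeros = num_bits - 1 = 10
binary(1552) = 11000010000

Elias gamma(1552) = '0000000000' + '11000010000' = 000000000011000010000 (21 bits)


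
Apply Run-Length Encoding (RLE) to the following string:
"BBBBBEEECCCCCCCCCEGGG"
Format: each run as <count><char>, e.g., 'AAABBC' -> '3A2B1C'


Scanning runs left to right:
  i=0: run of 'B' x 5 -> '5B'
  i=5: run of 'E' x 3 -> '3E'
  i=8: run of 'C' x 9 -> '9C'
  i=17: run of 'E' x 1 -> '1E'
  i=18: run of 'G' x 3 -> '3G'

RLE = 5B3E9C1E3G


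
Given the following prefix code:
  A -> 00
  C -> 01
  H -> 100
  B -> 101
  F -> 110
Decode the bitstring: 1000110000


Decoding step by step:
Bits 100 -> H
Bits 01 -> C
Bits 100 -> H
Bits 00 -> A


Decoded message: HCHA


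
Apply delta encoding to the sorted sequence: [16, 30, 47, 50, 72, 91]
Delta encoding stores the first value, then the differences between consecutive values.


First value: 16
Deltas:
  30 - 16 = 14
  47 - 30 = 17
  50 - 47 = 3
  72 - 50 = 22
  91 - 72 = 19


Delta encoded: [16, 14, 17, 3, 22, 19]


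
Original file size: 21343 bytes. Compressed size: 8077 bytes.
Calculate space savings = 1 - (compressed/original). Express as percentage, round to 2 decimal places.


ratio = compressed/original = 8077/21343 = 0.378438
savings = 1 - ratio = 1 - 0.378438 = 0.621562
as a percentage: 0.621562 * 100 = 62.16%

Space savings = 1 - 8077/21343 = 62.16%


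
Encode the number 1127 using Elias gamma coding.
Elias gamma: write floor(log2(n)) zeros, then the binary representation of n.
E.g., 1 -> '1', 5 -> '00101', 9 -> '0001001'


num_bits = floor(log2(1127)) + 1 = 11
leading_zeros = num_bits - 1 = 10
binary(1127) = 10001100111

Elias gamma(1127) = '0000000000' + '10001100111' = 000000000010001100111 (21 bits)


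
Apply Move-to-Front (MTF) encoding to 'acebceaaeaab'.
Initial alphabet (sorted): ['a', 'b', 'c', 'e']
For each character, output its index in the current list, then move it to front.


MTF encoding:
'a': index 0 in ['a', 'b', 'c', 'e'] -> ['a', 'b', 'c', 'e']
'c': index 2 in ['a', 'b', 'c', 'e'] -> ['c', 'a', 'b', 'e']
'e': index 3 in ['c', 'a', 'b', 'e'] -> ['e', 'c', 'a', 'b']
'b': index 3 in ['e', 'c', 'a', 'b'] -> ['b', 'e', 'c', 'a']
'c': index 2 in ['b', 'e', 'c', 'a'] -> ['c', 'b', 'e', 'a']
'e': index 2 in ['c', 'b', 'e', 'a'] -> ['e', 'c', 'b', 'a']
'a': index 3 in ['e', 'c', 'b', 'a'] -> ['a', 'e', 'c', 'b']
'a': index 0 in ['a', 'e', 'c', 'b'] -> ['a', 'e', 'c', 'b']
'e': index 1 in ['a', 'e', 'c', 'b'] -> ['e', 'a', 'c', 'b']
'a': index 1 in ['e', 'a', 'c', 'b'] -> ['a', 'e', 'c', 'b']
'a': index 0 in ['a', 'e', 'c', 'b'] -> ['a', 'e', 'c', 'b']
'b': index 3 in ['a', 'e', 'c', 'b'] -> ['b', 'a', 'e', 'c']


Output: [0, 2, 3, 3, 2, 2, 3, 0, 1, 1, 0, 3]


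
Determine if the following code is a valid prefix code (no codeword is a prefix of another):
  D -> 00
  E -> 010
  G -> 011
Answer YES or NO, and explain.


Checking each pair (does one codeword prefix another?):
  D='00' vs E='010': no prefix
  D='00' vs G='011': no prefix
  E='010' vs D='00': no prefix
  E='010' vs G='011': no prefix
  G='011' vs D='00': no prefix
  G='011' vs E='010': no prefix
No violation found over all pairs.

YES -- this is a valid prefix code. No codeword is a prefix of any other codeword.


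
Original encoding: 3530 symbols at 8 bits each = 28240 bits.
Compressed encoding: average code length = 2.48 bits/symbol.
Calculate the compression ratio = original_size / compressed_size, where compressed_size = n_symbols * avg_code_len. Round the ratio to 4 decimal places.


original_size = n_symbols * orig_bits = 3530 * 8 = 28240 bits
compressed_size = n_symbols * avg_code_len = 3530 * 2.48 = 8754.4 bits
ratio = original_size / compressed_size = 28240 / 8754.4 = 3.2258

Compression ratio = 3.2258


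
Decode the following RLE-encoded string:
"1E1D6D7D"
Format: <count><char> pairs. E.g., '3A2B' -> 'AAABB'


Expanding each <count><char> pair:
  1E -> 'E'
  1D -> 'D'
  6D -> 'DDDDDD'
  7D -> 'DDDDDDD'

Decoded = EDDDDDDDDDDDDDD


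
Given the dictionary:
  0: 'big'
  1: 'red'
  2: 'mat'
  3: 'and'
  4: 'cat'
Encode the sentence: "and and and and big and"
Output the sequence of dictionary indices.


Look up each word in the dictionary:
  'and' -> 3
  'and' -> 3
  'and' -> 3
  'and' -> 3
  'big' -> 0
  'and' -> 3

Encoded: [3, 3, 3, 3, 0, 3]


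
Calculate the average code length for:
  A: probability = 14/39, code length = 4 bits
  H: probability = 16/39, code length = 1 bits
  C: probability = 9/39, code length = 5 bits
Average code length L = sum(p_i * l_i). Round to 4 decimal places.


Weighted contributions p_i * l_i:
  A: (14/39) * 4 = 56/39
  H: (16/39) * 1 = 16/39
  C: (9/39) * 5 = 45/39
Sum = (56 + 16 + 45)/39 = 117/39

L = 117/39 = 3.0000 bits/symbol


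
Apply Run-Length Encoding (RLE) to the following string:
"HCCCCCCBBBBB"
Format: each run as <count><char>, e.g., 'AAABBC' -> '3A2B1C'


Scanning runs left to right:
  i=0: run of 'H' x 1 -> '1H'
  i=1: run of 'C' x 6 -> '6C'
  i=7: run of 'B' x 5 -> '5B'

RLE = 1H6C5B


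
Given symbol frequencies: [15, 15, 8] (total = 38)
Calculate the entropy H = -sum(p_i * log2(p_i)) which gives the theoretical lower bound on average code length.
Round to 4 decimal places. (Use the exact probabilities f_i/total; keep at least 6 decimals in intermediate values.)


Per-symbol terms -p_i * log2(p_i) with p_i = f_i/38:
  p = 15/38 = 0.394737: log2(p) = -1.341037, -p*log2(p) = 0.529357
  p = 15/38 = 0.394737: log2(p) = -1.341037, -p*log2(p) = 0.529357
  p = 8/38 = 0.210526: log2(p) = -2.247928, -p*log2(p) = 0.473248
H = 0.529357 + 0.529357 + 0.473248 = 1.531962

H = 1.532 bits/symbol


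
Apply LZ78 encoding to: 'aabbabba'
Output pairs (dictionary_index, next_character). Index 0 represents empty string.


LZ78 encoding steps:
Dictionary: {0: ''}
Step 1: w='' (idx 0), next='a' -> output (0, 'a'), add 'a' as idx 1
Step 2: w='a' (idx 1), next='b' -> output (1, 'b'), add 'ab' as idx 2
Step 3: w='' (idx 0), next='b' -> output (0, 'b'), add 'b' as idx 3
Step 4: w='ab' (idx 2), next='b' -> output (2, 'b'), add 'abb' as idx 4
Step 5: w='a' (idx 1), end of input -> output (1, '')


Encoded: [(0, 'a'), (1, 'b'), (0, 'b'), (2, 'b'), (1, '')]


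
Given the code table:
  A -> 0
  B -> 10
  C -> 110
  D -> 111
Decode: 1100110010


Decoding:
110 -> C
0 -> A
110 -> C
0 -> A
10 -> B


Result: CACAB


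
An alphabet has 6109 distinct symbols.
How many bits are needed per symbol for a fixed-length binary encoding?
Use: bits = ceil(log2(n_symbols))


log2(6109) = 12.5767
Bracket: 2^12 = 4096 < 6109 <= 2^13 = 8192
So ceil(log2(6109)) = 13

bits = ceil(log2(6109)) = ceil(12.5767) = 13 bits


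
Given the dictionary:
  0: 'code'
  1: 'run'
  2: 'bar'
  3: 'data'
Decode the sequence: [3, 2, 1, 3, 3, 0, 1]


Look up each index in the dictionary:
  3 -> 'data'
  2 -> 'bar'
  1 -> 'run'
  3 -> 'data'
  3 -> 'data'
  0 -> 'code'
  1 -> 'run'

Decoded: "data bar run data data code run"


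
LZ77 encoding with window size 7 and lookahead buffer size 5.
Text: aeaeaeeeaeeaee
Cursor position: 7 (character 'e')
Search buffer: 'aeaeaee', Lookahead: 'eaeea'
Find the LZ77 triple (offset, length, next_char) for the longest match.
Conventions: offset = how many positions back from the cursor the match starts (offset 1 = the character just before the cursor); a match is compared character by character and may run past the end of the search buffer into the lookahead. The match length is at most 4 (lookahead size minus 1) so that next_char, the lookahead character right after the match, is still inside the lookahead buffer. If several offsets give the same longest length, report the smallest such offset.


Try each offset into the search buffer:
  offset=1 (pos 6, char 'e'): match length 1
  offset=2 (pos 5, char 'e'): match length 1
  offset=3 (pos 4, char 'a'): match length 0
  offset=4 (pos 3, char 'e'): match length 4
  offset=5 (pos 2, char 'a'): match length 0
  offset=6 (pos 1, char 'e'): match length 3
  offset=7 (pos 0, char 'a'): match length 0
Longest match has length 4 at offset 4.
next_char = character at position 7 + 4 = 11 -> 'a'

Best match: offset=4, length=4 (matching 'eaee' starting at position 3)
LZ77 triple: (4, 4, 'a')


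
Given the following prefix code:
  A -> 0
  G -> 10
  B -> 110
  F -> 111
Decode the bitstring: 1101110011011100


Decoding step by step:
Bits 110 -> B
Bits 111 -> F
Bits 0 -> A
Bits 0 -> A
Bits 110 -> B
Bits 111 -> F
Bits 0 -> A
Bits 0 -> A


Decoded message: BFAABFAA


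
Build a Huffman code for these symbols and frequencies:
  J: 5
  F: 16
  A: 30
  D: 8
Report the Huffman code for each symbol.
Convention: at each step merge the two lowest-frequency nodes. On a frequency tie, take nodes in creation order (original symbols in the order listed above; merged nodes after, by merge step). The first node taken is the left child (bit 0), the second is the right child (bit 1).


Huffman tree construction:
Step 1: Merge J(5) + D(8) = 13
Step 2: Merge (J+D)(13) + F(16) = 29
Step 3: Merge ((J+D)+F)(29) + A(30) = 59
Read each symbol's code off the tree from the root (left child = 0, right child = 1).

Codes:
  J: 000 (length 3)
  F: 01 (length 2)
  A: 1 (length 1)
  D: 001 (length 3)
Average code length: 101/59 = 1.7119 bits/symbol


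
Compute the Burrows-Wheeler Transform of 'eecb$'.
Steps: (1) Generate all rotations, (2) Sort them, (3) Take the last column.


Rotations (sorted):
  0: $eecb -> last char: b
  1: b$eec -> last char: c
  2: cb$ee -> last char: e
  3: ecb$e -> last char: e
  4: eecb$ -> last char: $


BWT = bcee$


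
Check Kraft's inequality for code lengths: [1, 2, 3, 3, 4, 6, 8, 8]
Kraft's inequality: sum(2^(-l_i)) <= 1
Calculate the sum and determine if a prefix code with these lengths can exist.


Sum = 2^(-1) + 2^(-2) + 2^(-3) + 2^(-3) + 2^(-4) + 2^(-6) + 2^(-8) + 2^(-8)
    = 0.5 + 0.25 + 0.125 + 0.125 + 0.0625 + 0.015625 + 0.00390625 + 0.00390625
    = 278/256 = 1.0859375
Since 1.0859375 > 1, Kraft's inequality is NOT satisfied.
A prefix code with these lengths CANNOT exist.

Kraft sum = 1.0859375. Not satisfied.


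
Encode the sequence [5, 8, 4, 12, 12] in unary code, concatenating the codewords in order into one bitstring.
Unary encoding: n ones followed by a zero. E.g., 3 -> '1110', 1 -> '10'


Encode each number as n ones followed by a terminating 0:
  5 -> 111110 (6 bits)
  8 -> 111111110 (9 bits)
  4 -> 11110 (5 bits)
  12 -> 1111111111110 (13 bits)
  12 -> 1111111111110 (13 bits)
Total length = 6 + 9 + 5 + 13 + 13 = 46 bits.

Unary([5, 8, 4, 12, 12]) = 1111101111111101111011111111111101111111111110 (46 bits)


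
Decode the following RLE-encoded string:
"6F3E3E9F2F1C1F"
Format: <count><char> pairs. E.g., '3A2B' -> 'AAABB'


Expanding each <count><char> pair:
  6F -> 'FFFFFF'
  3E -> 'EEE'
  3E -> 'EEE'
  9F -> 'FFFFFFFFF'
  2F -> 'FF'
  1C -> 'C'
  1F -> 'F'

Decoded = FFFFFFEEEEEEFFFFFFFFFFFCF


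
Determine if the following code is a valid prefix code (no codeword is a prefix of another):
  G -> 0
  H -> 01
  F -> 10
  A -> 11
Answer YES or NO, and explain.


Checking each pair (does one codeword prefix another?):
  G='0' vs H='01': prefix -- VIOLATION

NO -- this is NOT a valid prefix code. G (0) is a prefix of H (01).


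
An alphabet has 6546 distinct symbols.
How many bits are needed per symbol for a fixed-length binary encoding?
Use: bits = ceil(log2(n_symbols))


log2(6546) = 12.6764
Bracket: 2^12 = 4096 < 6546 <= 2^13 = 8192
So ceil(log2(6546)) = 13

bits = ceil(log2(6546)) = ceil(12.6764) = 13 bits


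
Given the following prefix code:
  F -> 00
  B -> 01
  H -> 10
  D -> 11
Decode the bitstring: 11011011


Decoding step by step:
Bits 11 -> D
Bits 01 -> B
Bits 10 -> H
Bits 11 -> D


Decoded message: DBHD


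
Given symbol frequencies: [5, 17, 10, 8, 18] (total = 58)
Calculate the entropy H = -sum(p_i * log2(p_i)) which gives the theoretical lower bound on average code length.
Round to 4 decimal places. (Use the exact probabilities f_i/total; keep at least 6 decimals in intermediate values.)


Per-symbol terms -p_i * log2(p_i) with p_i = f_i/58:
  p = 5/58 = 0.086207: log2(p) = -3.536053, -p*log2(p) = 0.304832
  p = 17/58 = 0.293103: log2(p) = -1.770518, -p*log2(p) = 0.518945
  p = 10/58 = 0.172414: log2(p) = -2.536053, -p*log2(p) = 0.437251
  p = 8/58 = 0.137931: log2(p) = -2.857981, -p*log2(p) = 0.394204
  p = 18/58 = 0.310345: log2(p) = -1.688056, -p*log2(p) = 0.523879
H = 0.304832 + 0.518945 + 0.437251 + 0.394204 + 0.523879 = 2.179111

H = 2.1791 bits/symbol


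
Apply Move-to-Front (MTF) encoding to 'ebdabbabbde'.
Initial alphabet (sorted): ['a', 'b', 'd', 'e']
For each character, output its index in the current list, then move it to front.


MTF encoding:
'e': index 3 in ['a', 'b', 'd', 'e'] -> ['e', 'a', 'b', 'd']
'b': index 2 in ['e', 'a', 'b', 'd'] -> ['b', 'e', 'a', 'd']
'd': index 3 in ['b', 'e', 'a', 'd'] -> ['d', 'b', 'e', 'a']
'a': index 3 in ['d', 'b', 'e', 'a'] -> ['a', 'd', 'b', 'e']
'b': index 2 in ['a', 'd', 'b', 'e'] -> ['b', 'a', 'd', 'e']
'b': index 0 in ['b', 'a', 'd', 'e'] -> ['b', 'a', 'd', 'e']
'a': index 1 in ['b', 'a', 'd', 'e'] -> ['a', 'b', 'd', 'e']
'b': index 1 in ['a', 'b', 'd', 'e'] -> ['b', 'a', 'd', 'e']
'b': index 0 in ['b', 'a', 'd', 'e'] -> ['b', 'a', 'd', 'e']
'd': index 2 in ['b', 'a', 'd', 'e'] -> ['d', 'b', 'a', 'e']
'e': index 3 in ['d', 'b', 'a', 'e'] -> ['e', 'd', 'b', 'a']


Output: [3, 2, 3, 3, 2, 0, 1, 1, 0, 2, 3]


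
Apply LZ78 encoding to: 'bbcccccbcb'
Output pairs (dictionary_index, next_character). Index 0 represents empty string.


LZ78 encoding steps:
Dictionary: {0: ''}
Step 1: w='' (idx 0), next='b' -> output (0, 'b'), add 'b' as idx 1
Step 2: w='b' (idx 1), next='c' -> output (1, 'c'), add 'bc' as idx 2
Step 3: w='' (idx 0), next='c' -> output (0, 'c'), add 'c' as idx 3
Step 4: w='c' (idx 3), next='c' -> output (3, 'c'), add 'cc' as idx 4
Step 5: w='c' (idx 3), next='b' -> output (3, 'b'), add 'cb' as idx 5
Step 6: w='cb' (idx 5), end of input -> output (5, '')


Encoded: [(0, 'b'), (1, 'c'), (0, 'c'), (3, 'c'), (3, 'b'), (5, '')]


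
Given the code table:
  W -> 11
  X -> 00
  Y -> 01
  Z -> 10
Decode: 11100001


Decoding:
11 -> W
10 -> Z
00 -> X
01 -> Y


Result: WZXY


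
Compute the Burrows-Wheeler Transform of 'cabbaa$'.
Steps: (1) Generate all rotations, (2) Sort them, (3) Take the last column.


Rotations (sorted):
  0: $cabbaa -> last char: a
  1: a$cabba -> last char: a
  2: aa$cabb -> last char: b
  3: abbaa$c -> last char: c
  4: baa$cab -> last char: b
  5: bbaa$ca -> last char: a
  6: cabbaa$ -> last char: $


BWT = aabcba$


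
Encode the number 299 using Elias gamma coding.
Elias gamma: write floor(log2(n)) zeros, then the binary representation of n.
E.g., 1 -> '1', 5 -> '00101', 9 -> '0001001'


num_bits = floor(log2(299)) + 1 = 9
leading_zeros = num_bits - 1 = 8
binary(299) = 100101011

Elias gamma(299) = '00000000' + '100101011' = 00000000100101011 (17 bits)


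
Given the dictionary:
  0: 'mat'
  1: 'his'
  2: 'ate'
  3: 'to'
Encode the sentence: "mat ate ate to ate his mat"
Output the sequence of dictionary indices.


Look up each word in the dictionary:
  'mat' -> 0
  'ate' -> 2
  'ate' -> 2
  'to' -> 3
  'ate' -> 2
  'his' -> 1
  'mat' -> 0

Encoded: [0, 2, 2, 3, 2, 1, 0]


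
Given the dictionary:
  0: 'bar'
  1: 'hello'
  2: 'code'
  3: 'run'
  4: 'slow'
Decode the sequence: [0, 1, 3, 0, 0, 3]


Look up each index in the dictionary:
  0 -> 'bar'
  1 -> 'hello'
  3 -> 'run'
  0 -> 'bar'
  0 -> 'bar'
  3 -> 'run'

Decoded: "bar hello run bar bar run"


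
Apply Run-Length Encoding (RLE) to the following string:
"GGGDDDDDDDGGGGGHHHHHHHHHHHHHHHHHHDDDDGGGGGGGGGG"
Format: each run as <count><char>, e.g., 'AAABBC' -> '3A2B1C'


Scanning runs left to right:
  i=0: run of 'G' x 3 -> '3G'
  i=3: run of 'D' x 7 -> '7D'
  i=10: run of 'G' x 5 -> '5G'
  i=15: run of 'H' x 18 -> '18H'
  i=33: run of 'D' x 4 -> '4D'
  i=37: run of 'G' x 10 -> '10G'

RLE = 3G7D5G18H4D10G


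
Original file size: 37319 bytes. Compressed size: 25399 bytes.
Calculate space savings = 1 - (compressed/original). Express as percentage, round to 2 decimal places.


ratio = compressed/original = 25399/37319 = 0.680592
savings = 1 - ratio = 1 - 0.680592 = 0.319408
as a percentage: 0.319408 * 100 = 31.94%

Space savings = 1 - 25399/37319 = 31.94%


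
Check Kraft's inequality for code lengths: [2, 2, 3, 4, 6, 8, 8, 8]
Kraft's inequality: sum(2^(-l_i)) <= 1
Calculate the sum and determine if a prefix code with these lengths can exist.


Sum = 2^(-2) + 2^(-2) + 2^(-3) + 2^(-4) + 2^(-6) + 2^(-8) + 2^(-8) + 2^(-8)
    = 0.25 + 0.25 + 0.125 + 0.0625 + 0.015625 + 0.00390625 + 0.00390625 + 0.00390625
    = 183/256 = 0.71484375
Since 0.71484375 <= 1, Kraft's inequality IS satisfied.
A prefix code with these lengths CAN exist.

Kraft sum = 0.71484375. Satisfied.


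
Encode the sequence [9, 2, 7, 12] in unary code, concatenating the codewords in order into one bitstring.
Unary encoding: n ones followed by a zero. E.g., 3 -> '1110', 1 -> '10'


Encode each number as n ones followed by a terminating 0:
  9 -> 1111111110 (10 bits)
  2 -> 110 (3 bits)
  7 -> 11111110 (8 bits)
  12 -> 1111111111110 (13 bits)
Total length = 10 + 3 + 8 + 13 = 34 bits.

Unary([9, 2, 7, 12]) = 1111111110110111111101111111111110 (34 bits)


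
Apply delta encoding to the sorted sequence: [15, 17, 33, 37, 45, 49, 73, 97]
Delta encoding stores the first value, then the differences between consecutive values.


First value: 15
Deltas:
  17 - 15 = 2
  33 - 17 = 16
  37 - 33 = 4
  45 - 37 = 8
  49 - 45 = 4
  73 - 49 = 24
  97 - 73 = 24


Delta encoded: [15, 2, 16, 4, 8, 4, 24, 24]


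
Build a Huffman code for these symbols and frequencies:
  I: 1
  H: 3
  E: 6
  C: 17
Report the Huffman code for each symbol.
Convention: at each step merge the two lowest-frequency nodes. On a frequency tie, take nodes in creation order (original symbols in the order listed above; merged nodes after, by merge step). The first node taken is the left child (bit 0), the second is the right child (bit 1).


Huffman tree construction:
Step 1: Merge I(1) + H(3) = 4
Step 2: Merge (I+H)(4) + E(6) = 10
Step 3: Merge ((I+H)+E)(10) + C(17) = 27
Read each symbol's code off the tree from the root (left child = 0, right child = 1).

Codes:
  I: 000 (length 3)
  H: 001 (length 3)
  E: 01 (length 2)
  C: 1 (length 1)
Average code length: 41/27 = 1.5185 bits/symbol


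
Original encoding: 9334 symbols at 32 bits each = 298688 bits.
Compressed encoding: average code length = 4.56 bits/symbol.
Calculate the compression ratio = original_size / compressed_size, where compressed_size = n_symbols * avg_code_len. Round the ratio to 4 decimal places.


original_size = n_symbols * orig_bits = 9334 * 32 = 298688 bits
compressed_size = n_symbols * avg_code_len = 9334 * 4.56 = 42563.04 bits
ratio = original_size / compressed_size = 298688 / 42563.04 = 7.0175

Compression ratio = 7.0175


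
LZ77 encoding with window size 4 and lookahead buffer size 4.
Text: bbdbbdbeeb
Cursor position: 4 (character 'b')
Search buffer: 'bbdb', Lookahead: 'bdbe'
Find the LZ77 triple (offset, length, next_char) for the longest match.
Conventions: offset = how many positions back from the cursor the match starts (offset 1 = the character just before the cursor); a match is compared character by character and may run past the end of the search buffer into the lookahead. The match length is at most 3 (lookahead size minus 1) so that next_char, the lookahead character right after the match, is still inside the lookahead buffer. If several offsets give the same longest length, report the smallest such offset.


Try each offset into the search buffer:
  offset=1 (pos 3, char 'b'): match length 1
  offset=2 (pos 2, char 'd'): match length 0
  offset=3 (pos 1, char 'b'): match length 3
  offset=4 (pos 0, char 'b'): match length 1
Longest match has length 3 at offset 3.
next_char = character at position 4 + 3 = 7 -> 'e'

Best match: offset=3, length=3 (matching 'bdb' starting at position 1)
LZ77 triple: (3, 3, 'e')


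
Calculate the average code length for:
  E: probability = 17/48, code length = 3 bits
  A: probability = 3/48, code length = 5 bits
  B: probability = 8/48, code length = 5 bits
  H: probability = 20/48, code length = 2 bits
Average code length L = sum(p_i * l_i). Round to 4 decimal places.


Weighted contributions p_i * l_i:
  E: (17/48) * 3 = 51/48
  A: (3/48) * 5 = 15/48
  B: (8/48) * 5 = 40/48
  H: (20/48) * 2 = 40/48
Sum = (51 + 15 + 40 + 40)/48 = 146/48

L = 146/48 = 3.0417 bits/symbol


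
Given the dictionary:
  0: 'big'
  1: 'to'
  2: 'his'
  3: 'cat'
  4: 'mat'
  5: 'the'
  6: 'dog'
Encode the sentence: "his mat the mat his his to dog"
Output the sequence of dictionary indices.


Look up each word in the dictionary:
  'his' -> 2
  'mat' -> 4
  'the' -> 5
  'mat' -> 4
  'his' -> 2
  'his' -> 2
  'to' -> 1
  'dog' -> 6

Encoded: [2, 4, 5, 4, 2, 2, 1, 6]


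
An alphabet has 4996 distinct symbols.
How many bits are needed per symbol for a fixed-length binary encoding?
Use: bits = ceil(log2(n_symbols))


log2(4996) = 12.2866
Bracket: 2^12 = 4096 < 4996 <= 2^13 = 8192
So ceil(log2(4996)) = 13

bits = ceil(log2(4996)) = ceil(12.2866) = 13 bits


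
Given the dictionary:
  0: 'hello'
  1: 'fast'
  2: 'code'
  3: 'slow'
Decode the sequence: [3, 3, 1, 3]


Look up each index in the dictionary:
  3 -> 'slow'
  3 -> 'slow'
  1 -> 'fast'
  3 -> 'slow'

Decoded: "slow slow fast slow"


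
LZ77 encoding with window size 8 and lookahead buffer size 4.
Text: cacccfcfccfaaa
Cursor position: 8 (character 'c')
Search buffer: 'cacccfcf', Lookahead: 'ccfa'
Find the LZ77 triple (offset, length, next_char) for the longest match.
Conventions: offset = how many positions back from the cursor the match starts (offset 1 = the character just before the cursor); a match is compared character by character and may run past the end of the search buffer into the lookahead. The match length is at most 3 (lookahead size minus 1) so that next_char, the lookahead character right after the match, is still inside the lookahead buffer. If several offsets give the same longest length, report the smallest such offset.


Try each offset into the search buffer:
  offset=1 (pos 7, char 'f'): match length 0
  offset=2 (pos 6, char 'c'): match length 1
  offset=3 (pos 5, char 'f'): match length 0
  offset=4 (pos 4, char 'c'): match length 1
  offset=5 (pos 3, char 'c'): match length 3
  offset=6 (pos 2, char 'c'): match length 2
  offset=7 (pos 1, char 'a'): match length 0
  offset=8 (pos 0, char 'c'): match length 1
Longest match has length 3 at offset 5.
next_char = character at position 8 + 3 = 11 -> 'a'

Best match: offset=5, length=3 (matching 'ccf' starting at position 3)
LZ77 triple: (5, 3, 'a')


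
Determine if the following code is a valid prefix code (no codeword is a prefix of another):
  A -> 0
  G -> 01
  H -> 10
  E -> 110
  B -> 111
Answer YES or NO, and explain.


Checking each pair (does one codeword prefix another?):
  A='0' vs G='01': prefix -- VIOLATION

NO -- this is NOT a valid prefix code. A (0) is a prefix of G (01).


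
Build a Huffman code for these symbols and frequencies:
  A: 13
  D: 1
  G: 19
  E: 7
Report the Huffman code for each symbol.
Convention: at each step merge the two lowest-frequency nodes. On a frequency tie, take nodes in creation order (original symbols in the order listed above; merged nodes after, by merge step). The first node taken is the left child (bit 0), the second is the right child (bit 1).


Huffman tree construction:
Step 1: Merge D(1) + E(7) = 8
Step 2: Merge (D+E)(8) + A(13) = 21
Step 3: Merge G(19) + ((D+E)+A)(21) = 40
Read each symbol's code off the tree from the root (left child = 0, right child = 1).

Codes:
  A: 11 (length 2)
  D: 100 (length 3)
  G: 0 (length 1)
  E: 101 (length 3)
Average code length: 69/40 = 1.7250 bits/symbol


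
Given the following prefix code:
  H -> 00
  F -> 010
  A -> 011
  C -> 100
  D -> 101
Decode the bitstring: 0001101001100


Decoding step by step:
Bits 00 -> H
Bits 011 -> A
Bits 010 -> F
Bits 011 -> A
Bits 00 -> H


Decoded message: HAFAH


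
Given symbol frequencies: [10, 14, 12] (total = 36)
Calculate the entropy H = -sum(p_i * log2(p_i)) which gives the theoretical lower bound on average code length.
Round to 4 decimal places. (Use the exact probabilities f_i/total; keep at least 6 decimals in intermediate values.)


Per-symbol terms -p_i * log2(p_i) with p_i = f_i/36:
  p = 10/36 = 0.277778: log2(p) = -1.847997, -p*log2(p) = 0.513332
  p = 14/36 = 0.388889: log2(p) = -1.362570, -p*log2(p) = 0.529888
  p = 12/36 = 0.333333: log2(p) = -1.584963, -p*log2(p) = 0.528321
H = 0.513332 + 0.529888 + 0.528321 = 1.571541

H = 1.5715 bits/symbol


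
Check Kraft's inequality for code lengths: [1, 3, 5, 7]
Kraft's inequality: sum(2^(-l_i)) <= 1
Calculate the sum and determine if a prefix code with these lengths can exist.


Sum = 2^(-1) + 2^(-3) + 2^(-5) + 2^(-7)
    = 0.5 + 0.125 + 0.03125 + 0.0078125
    = 85/128 = 0.6640625
Since 0.6640625 <= 1, Kraft's inequality IS satisfied.
A prefix code with these lengths CAN exist.

Kraft sum = 0.6640625. Satisfied.


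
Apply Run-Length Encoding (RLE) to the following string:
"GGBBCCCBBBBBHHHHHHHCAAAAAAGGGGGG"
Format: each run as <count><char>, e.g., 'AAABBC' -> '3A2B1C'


Scanning runs left to right:
  i=0: run of 'G' x 2 -> '2G'
  i=2: run of 'B' x 2 -> '2B'
  i=4: run of 'C' x 3 -> '3C'
  i=7: run of 'B' x 5 -> '5B'
  i=12: run of 'H' x 7 -> '7H'
  i=19: run of 'C' x 1 -> '1C'
  i=20: run of 'A' x 6 -> '6A'
  i=26: run of 'G' x 6 -> '6G'

RLE = 2G2B3C5B7H1C6A6G


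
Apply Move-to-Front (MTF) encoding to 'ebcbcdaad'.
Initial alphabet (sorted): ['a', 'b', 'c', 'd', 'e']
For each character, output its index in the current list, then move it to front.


MTF encoding:
'e': index 4 in ['a', 'b', 'c', 'd', 'e'] -> ['e', 'a', 'b', 'c', 'd']
'b': index 2 in ['e', 'a', 'b', 'c', 'd'] -> ['b', 'e', 'a', 'c', 'd']
'c': index 3 in ['b', 'e', 'a', 'c', 'd'] -> ['c', 'b', 'e', 'a', 'd']
'b': index 1 in ['c', 'b', 'e', 'a', 'd'] -> ['b', 'c', 'e', 'a', 'd']
'c': index 1 in ['b', 'c', 'e', 'a', 'd'] -> ['c', 'b', 'e', 'a', 'd']
'd': index 4 in ['c', 'b', 'e', 'a', 'd'] -> ['d', 'c', 'b', 'e', 'a']
'a': index 4 in ['d', 'c', 'b', 'e', 'a'] -> ['a', 'd', 'c', 'b', 'e']
'a': index 0 in ['a', 'd', 'c', 'b', 'e'] -> ['a', 'd', 'c', 'b', 'e']
'd': index 1 in ['a', 'd', 'c', 'b', 'e'] -> ['d', 'a', 'c', 'b', 'e']


Output: [4, 2, 3, 1, 1, 4, 4, 0, 1]


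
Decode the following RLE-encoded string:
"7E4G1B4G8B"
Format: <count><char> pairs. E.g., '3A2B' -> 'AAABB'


Expanding each <count><char> pair:
  7E -> 'EEEEEEE'
  4G -> 'GGGG'
  1B -> 'B'
  4G -> 'GGGG'
  8B -> 'BBBBBBBB'

Decoded = EEEEEEEGGGGBGGGGBBBBBBBB


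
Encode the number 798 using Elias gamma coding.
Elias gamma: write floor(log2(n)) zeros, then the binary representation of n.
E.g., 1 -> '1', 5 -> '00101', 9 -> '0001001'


num_bits = floor(log2(798)) + 1 = 10
leading_zeros = num_bits - 1 = 9
binary(798) = 1100011110

Elias gamma(798) = '000000000' + '1100011110' = 0000000001100011110 (19 bits)


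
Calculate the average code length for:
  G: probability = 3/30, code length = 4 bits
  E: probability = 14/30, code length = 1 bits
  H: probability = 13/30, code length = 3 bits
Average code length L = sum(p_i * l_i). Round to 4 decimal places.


Weighted contributions p_i * l_i:
  G: (3/30) * 4 = 12/30
  E: (14/30) * 1 = 14/30
  H: (13/30) * 3 = 39/30
Sum = (12 + 14 + 39)/30 = 65/30

L = 65/30 = 2.1667 bits/symbol


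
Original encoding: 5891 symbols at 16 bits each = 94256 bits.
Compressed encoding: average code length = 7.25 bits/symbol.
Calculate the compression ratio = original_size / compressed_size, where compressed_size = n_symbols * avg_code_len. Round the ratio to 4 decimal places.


original_size = n_symbols * orig_bits = 5891 * 16 = 94256 bits
compressed_size = n_symbols * avg_code_len = 5891 * 7.25 = 42709.75 bits
ratio = original_size / compressed_size = 94256 / 42709.75 = 2.2069

Compression ratio = 2.2069


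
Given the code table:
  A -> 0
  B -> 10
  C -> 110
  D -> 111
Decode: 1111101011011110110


Decoding:
111 -> D
110 -> C
10 -> B
110 -> C
111 -> D
10 -> B
110 -> C


Result: DCBCDBC


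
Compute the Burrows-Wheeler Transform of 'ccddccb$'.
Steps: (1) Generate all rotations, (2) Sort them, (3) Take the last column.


Rotations (sorted):
  0: $ccddccb -> last char: b
  1: b$ccddcc -> last char: c
  2: cb$ccddc -> last char: c
  3: ccb$ccdd -> last char: d
  4: ccddccb$ -> last char: $
  5: cddccb$c -> last char: c
  6: dccb$ccd -> last char: d
  7: ddccb$cc -> last char: c


BWT = bccd$cdc


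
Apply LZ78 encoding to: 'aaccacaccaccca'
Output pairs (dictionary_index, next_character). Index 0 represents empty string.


LZ78 encoding steps:
Dictionary: {0: ''}
Step 1: w='' (idx 0), next='a' -> output (0, 'a'), add 'a' as idx 1
Step 2: w='a' (idx 1), next='c' -> output (1, 'c'), add 'ac' as idx 2
Step 3: w='' (idx 0), next='c' -> output (0, 'c'), add 'c' as idx 3
Step 4: w='ac' (idx 2), next='a' -> output (2, 'a'), add 'aca' as idx 4
Step 5: w='c' (idx 3), next='c' -> output (3, 'c'), add 'cc' as idx 5
Step 6: w='ac' (idx 2), next='c' -> output (2, 'c'), add 'acc' as idx 6
Step 7: w='c' (idx 3), next='a' -> output (3, 'a'), add 'ca' as idx 7


Encoded: [(0, 'a'), (1, 'c'), (0, 'c'), (2, 'a'), (3, 'c'), (2, 'c'), (3, 'a')]


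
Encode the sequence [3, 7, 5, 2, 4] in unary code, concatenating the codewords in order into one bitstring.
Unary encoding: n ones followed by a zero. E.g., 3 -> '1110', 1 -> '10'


Encode each number as n ones followed by a terminating 0:
  3 -> 1110 (4 bits)
  7 -> 11111110 (8 bits)
  5 -> 111110 (6 bits)
  2 -> 110 (3 bits)
  4 -> 11110 (5 bits)
Total length = 4 + 8 + 6 + 3 + 5 = 26 bits.

Unary([3, 7, 5, 2, 4]) = 11101111111011111011011110 (26 bits)


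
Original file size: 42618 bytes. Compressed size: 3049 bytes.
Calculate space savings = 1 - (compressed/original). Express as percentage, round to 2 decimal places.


ratio = compressed/original = 3049/42618 = 0.071543
savings = 1 - ratio = 1 - 0.071543 = 0.928457
as a percentage: 0.928457 * 100 = 92.85%

Space savings = 1 - 3049/42618 = 92.85%


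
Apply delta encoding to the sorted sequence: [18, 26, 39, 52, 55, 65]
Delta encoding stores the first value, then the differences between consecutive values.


First value: 18
Deltas:
  26 - 18 = 8
  39 - 26 = 13
  52 - 39 = 13
  55 - 52 = 3
  65 - 55 = 10


Delta encoded: [18, 8, 13, 13, 3, 10]


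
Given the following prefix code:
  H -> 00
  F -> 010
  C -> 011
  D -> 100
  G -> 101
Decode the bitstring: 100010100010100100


Decoding step by step:
Bits 100 -> D
Bits 010 -> F
Bits 100 -> D
Bits 010 -> F
Bits 100 -> D
Bits 100 -> D


Decoded message: DFDFDD


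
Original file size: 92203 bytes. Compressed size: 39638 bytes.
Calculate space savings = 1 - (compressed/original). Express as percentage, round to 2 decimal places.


ratio = compressed/original = 39638/92203 = 0.429899
savings = 1 - ratio = 1 - 0.429899 = 0.570101
as a percentage: 0.570101 * 100 = 57.01%

Space savings = 1 - 39638/92203 = 57.01%


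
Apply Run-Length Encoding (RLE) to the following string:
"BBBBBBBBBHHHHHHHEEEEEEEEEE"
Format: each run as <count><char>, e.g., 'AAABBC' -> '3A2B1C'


Scanning runs left to right:
  i=0: run of 'B' x 9 -> '9B'
  i=9: run of 'H' x 7 -> '7H'
  i=16: run of 'E' x 10 -> '10E'

RLE = 9B7H10E
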